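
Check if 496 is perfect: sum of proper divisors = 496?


Proper divisors of 496: 1, 2, 4, 8, 16, 31, 62, 124, 248
Sum = 1 + 2 + 4 + 8 + 16 + 31 + 62 + 124 + 248 = 496

Yes, 496 is perfect (496 = 496)


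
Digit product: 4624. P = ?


4 × 6 × 2 × 4 = 192


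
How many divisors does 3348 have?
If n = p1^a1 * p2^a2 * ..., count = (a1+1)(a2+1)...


3348 = 2^2 × 3^3 × 31^1
d(3348) = (2+1) × (3+1) × (1+1) = 24

24 divisors


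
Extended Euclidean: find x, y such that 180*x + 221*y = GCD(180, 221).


Tabular extended Euclidean (each row: r = 180*s + 221*t):
r=180, s=1, t=0
r=221, s=0, t=1
q=0: r=180, s=1, t=0   [180*(1) + 221*(0) = 180]
q=1: r=41, s=-1, t=1   [180*(-1) + 221*(1) = 41]
q=4: r=16, s=5, t=-4   [180*(5) + 221*(-4) = 16]
q=2: r=9, s=-11, t=9   [180*(-11) + 221*(9) = 9]
q=1: r=7, s=16, t=-13   [180*(16) + 221*(-13) = 7]
q=1: r=2, s=-27, t=22   [180*(-27) + 221*(22) = 2]
q=3: r=1, s=97, t=-79   [180*(97) + 221*(-79) = 1]
q=2: r=0, s=-221, t=180   [180*(-221) + 221*(180) = 0]
GCD = 1; from the row with r=1: x=97, y=-79
Check: 180*(97) + 221*(-79) = 17460 - 17459 = 1

GCD = 1, x = 97, y = -79


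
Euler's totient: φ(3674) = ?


3674 = 2 × 11 × 167
Prime factors: 2, 11, 167
φ(3674) = 3674 × (1-1/2) × (1-1/11) × (1-1/167)
= 3674 × 1/2 × 10/11 × 166/167 = 1660

φ(3674) = 1660


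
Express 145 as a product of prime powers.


145 / 5 = 29
29 / 29 = 1
145 = 5 × 29


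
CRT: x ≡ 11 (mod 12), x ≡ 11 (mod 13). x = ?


M = 12*13 = 156
M1 = M/12 = 13, M2 = M/13 = 12
M1^(-1) mod 12 = 1, M2^(-1) mod 13 = 12
x = 11*13*1 + 11*12*12 = 1727
1727 mod 156 = 11
Check: 11 mod 12 = 11 ✓, 11 mod 13 = 11 ✓

x ≡ 11 (mod 156)


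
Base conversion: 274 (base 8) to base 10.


274 (base 8) = 188 (decimal)
188 (decimal) = 188 (base 10)


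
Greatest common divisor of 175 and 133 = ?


175 = 1 * 133 + 42
133 = 3 * 42 + 7
42 = 6 * 7 + 0
GCD = 7


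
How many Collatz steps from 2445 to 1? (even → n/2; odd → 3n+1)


2445 → 7336 → 3668 → 1834 → 917 → 2752 → 1376 → 688 → 344 → 172 → 86 → 43 → 130 → 65 → 196 → 98 → 49 → 148 → 74 → 37 → 112 → 56 → 28 → 14 → 7 → 22 → 11 → 34 → 17 → 52 → 26 → 13 → 40 → 20 → 10 → 5 → 16 → 8 → 4 → 2 → 1
Total steps = 40

40 steps


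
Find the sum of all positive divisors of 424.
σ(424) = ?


Divisors of 424: 1, 2, 4, 8, 53, 106, 212, 424
Sum = 1 + 2 + 4 + 8 + 53 + 106 + 212 + 424 = 810

σ(424) = 810


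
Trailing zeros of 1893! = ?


floor(1893/5) = 378
floor(1893/25) = 75
floor(1893/125) = 15
floor(1893/625) = 3
Total = 471

471 trailing zeros


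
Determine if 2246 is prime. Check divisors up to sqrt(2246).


2246 / 2 = 1123 (exact division)
2246 is NOT prime.

No, 2246 is not prime


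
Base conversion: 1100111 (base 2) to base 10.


1100111 (base 2) = 103 (decimal)
103 (decimal) = 103 (base 10)


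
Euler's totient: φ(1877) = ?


1877 = 1877
Prime factors: 1877
φ(1877) = 1877 × (1-1/1877)
= 1877 × 1876/1877 = 1876

φ(1877) = 1876


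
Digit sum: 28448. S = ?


2 + 8 + 4 + 4 + 8 = 26


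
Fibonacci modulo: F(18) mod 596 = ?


F(k) mod 596 for k=1..18:
1, 1, 2, 3, 5, 8, 13, 21, 34, 55, 89, 144, 233, 377, 14, 391, 405, 200
F(18) mod 596 = 200


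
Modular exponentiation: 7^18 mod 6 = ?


7^1 mod 6 = 1
7^2 mod 6 = 1
7^3 mod 6 = 1
7^4 mod 6 = 1
7^5 mod 6 = 1
7^6 mod 6 = 1
7^7 mod 6 = 1
7^8 mod 6 = 1
7^9 mod 6 = 1
7^10 mod 6 = 1
7^11 mod 6 = 1
7^12 mod 6 = 1
7^13 mod 6 = 1
7^14 mod 6 = 1
7^15 mod 6 = 1
7^16 mod 6 = 1
7^17 mod 6 = 1
7^18 mod 6 = 1


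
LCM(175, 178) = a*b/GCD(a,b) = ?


GCD(175, 178) = 1
LCM = 175*178/1 = 31150/1 = 31150

LCM = 31150


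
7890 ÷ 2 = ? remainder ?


7890 = 2 * 3945 + 0
Check: 7890 + 0 = 7890

q = 3945, r = 0


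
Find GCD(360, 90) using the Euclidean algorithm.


360 = 4 * 90 + 0
GCD = 90


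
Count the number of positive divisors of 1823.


1823 = 1823^1
d(1823) = (1+1) = 2

2 divisors


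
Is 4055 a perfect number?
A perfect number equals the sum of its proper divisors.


Proper divisors of 4055: 1, 5, 811
Sum = 1 + 5 + 811 = 817

No, 4055 is not perfect (817 ≠ 4055)


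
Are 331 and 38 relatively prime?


Euclidean algorithm:
331 = 8 * 38 + 27
38 = 1 * 27 + 11
27 = 2 * 11 + 5
11 = 2 * 5 + 1
5 = 5 * 1 + 0
GCD(331, 38) = 1

Yes, coprime (GCD = 1)


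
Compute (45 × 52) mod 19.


45 × 52 = 2340
2340 mod 19 = 3


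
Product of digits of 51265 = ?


5 × 1 × 2 × 6 × 5 = 300


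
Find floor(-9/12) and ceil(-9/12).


-9/12 = -0.7500
floor = -1
ceil = 0

floor = -1, ceil = 0


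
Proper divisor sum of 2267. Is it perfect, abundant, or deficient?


Proper divisors: 1
Sum = 1 = 1
1 < 2267 → deficient

s(2267) = 1 (deficient)


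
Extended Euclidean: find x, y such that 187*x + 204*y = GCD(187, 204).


Tabular extended Euclidean (each row: r = 187*s + 204*t):
r=187, s=1, t=0
r=204, s=0, t=1
q=0: r=187, s=1, t=0   [187*(1) + 204*(0) = 187]
q=1: r=17, s=-1, t=1   [187*(-1) + 204*(1) = 17]
q=11: r=0, s=12, t=-11   [187*(12) + 204*(-11) = 0]
GCD = 17; from the row with r=17: x=-1, y=1
Check: 187*(-1) + 204*(1) = -187 + 204 = 17

GCD = 17, x = -1, y = 1


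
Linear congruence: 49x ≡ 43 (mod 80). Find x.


GCD(49, 80) = 1, unique solution
a^(-1) mod 80 = 49
x = 49 * 43 mod 80 = 27

x ≡ 27 (mod 80)


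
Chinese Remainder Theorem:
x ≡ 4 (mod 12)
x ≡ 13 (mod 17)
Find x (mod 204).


M = 12*17 = 204
M1 = M/12 = 17, M2 = M/17 = 12
M1^(-1) mod 12 = 5, M2^(-1) mod 17 = 10
x = 4*17*5 + 13*12*10 = 1900
1900 mod 204 = 64
Check: 64 mod 12 = 4 ✓, 64 mod 17 = 13 ✓

x ≡ 64 (mod 204)


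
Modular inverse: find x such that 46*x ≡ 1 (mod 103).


Use the extended Euclidean algorithm on (103, 46); each row r = 103*s + 46*t:
r=103, s=1, t=0
r=46, s=0, t=1
q=2: r=11, s=1, t=-2   [103*(1) + 46*(-2) = 11]
q=4: r=2, s=-4, t=9   [103*(-4) + 46*(9) = 2]
q=5: r=1, s=21, t=-47   [103*(21) + 46*(-47) = 1]
q=2: r=0, s=-46, t=103   [103*(-46) + 46*(103) = 0]
GCD = 1 with t = -47, so 46*(-47) ≡ 1 (mod 103)
Inverse = -47 mod 103 = 56
Check: 46 * 56 = 2576 ≡ 1 (mod 103)

46^(-1) ≡ 56 (mod 103)


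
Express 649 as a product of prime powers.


649 / 11 = 59
59 / 59 = 1
649 = 11 × 59


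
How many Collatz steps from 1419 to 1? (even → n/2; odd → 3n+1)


1419 → 4258 → 2129 → 6388 → 3194 → 1597 → 4792 → 2396 → 1198 → 599 → 1798 → 899 → 2698 → 1349 → 4048 → 2024 → 1012 → 506 → 253 → 760 → 380 → 190 → 95 → 286 → 143 → 430 → 215 → 646 → 323 → 970 → 485 → 1456 → 728 → 364 → 182 → 91 → 274 → 137 → 412 → 206 → 103 → 310 → 155 → 466 → 233 → 700 → 350 → 175 → 526 → 263 → 790 → 395 → 1186 → 593 → 1780 → 890 → 445 → 1336 → 668 → 334 → 167 → 502 → 251 → 754 → 377 → 1132 → 566 → 283 → 850 → 425 → 1276 → 638 → 319 → 958 → 479 → 1438 → 719 → 2158 → 1079 → 3238 → 1619 → 4858 → 2429 → 7288 → 3644 → 1822 → 911 → 2734 → 1367 → 4102 → 2051 → 6154 → 3077 → 9232 → 4616 → 2308 → 1154 → 577 → 1732 → 866 → 433 → 1300 → 650 → 325 → 976 → 488 → 244 → 122 → 61 → 184 → 92 → 46 → 23 → 70 → 35 → 106 → 53 → 160 → 80 → 40 → 20 → 10 → 5 → 16 → 8 → 4 → 2 → 1
Total steps = 127

127 steps


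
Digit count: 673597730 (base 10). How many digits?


673597730 has 9 digits in base 10
floor(log10(673597730)) + 1 = floor(8.8284) + 1 = 9

9 digits (base 10)


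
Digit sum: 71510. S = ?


7 + 1 + 5 + 1 + 0 = 14


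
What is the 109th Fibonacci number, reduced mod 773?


F(k) mod 773 for k=1..109:
1, 1, 2, 3, 5, 8, 13, 21, 34, 55, 89, 144, 233, 377, 610, 214, 51, 265, 316, 581, 124, 705, 56, 761, 44, 32, 76, 108, 184, 292, 476, 768, 471, 466, 164, 630, 21, 651, 672, 550, 449, 226, 675, 128, 30, 158, 188, 346, 534, 107, 641, 748, 616, 591, 434, 252, 686, 165, 78, 243, 321, 564, 112, 676, 15, 691, 706, 624, 557, 408, 192, 600, 19, 619, 638, 484, 349, 60, 409, 469, 105, 574, 679, 480, 386, 93, 479, 572, 278, 77, 355, 432, 14, 446, 460, 133, 593, 726, 546, 499, 272, 771, 270, 268, 538, 33, 571, 604, 402
F(109) mod 773 = 402


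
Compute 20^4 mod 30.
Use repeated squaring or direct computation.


20^1 mod 30 = 20
20^2 mod 30 = 10
20^3 mod 30 = 20
20^4 mod 30 = 10


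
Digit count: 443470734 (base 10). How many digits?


443470734 has 9 digits in base 10
floor(log10(443470734)) + 1 = floor(8.6469) + 1 = 9

9 digits (base 10)


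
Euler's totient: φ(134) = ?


134 = 2 × 67
Prime factors: 2, 67
φ(134) = 134 × (1-1/2) × (1-1/67)
= 134 × 1/2 × 66/67 = 66

φ(134) = 66


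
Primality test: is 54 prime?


54 / 2 = 27 (exact division)
54 is NOT prime.

No, 54 is not prime


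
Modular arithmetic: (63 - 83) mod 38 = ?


63 - 83 = -20
-20 mod 38 = 18


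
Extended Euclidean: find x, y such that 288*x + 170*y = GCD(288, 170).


Tabular extended Euclidean (each row: r = 288*s + 170*t):
r=288, s=1, t=0
r=170, s=0, t=1
q=1: r=118, s=1, t=-1   [288*(1) + 170*(-1) = 118]
q=1: r=52, s=-1, t=2   [288*(-1) + 170*(2) = 52]
q=2: r=14, s=3, t=-5   [288*(3) + 170*(-5) = 14]
q=3: r=10, s=-10, t=17   [288*(-10) + 170*(17) = 10]
q=1: r=4, s=13, t=-22   [288*(13) + 170*(-22) = 4]
q=2: r=2, s=-36, t=61   [288*(-36) + 170*(61) = 2]
q=2: r=0, s=85, t=-144   [288*(85) + 170*(-144) = 0]
GCD = 2; from the row with r=2: x=-36, y=61
Check: 288*(-36) + 170*(61) = -10368 + 10370 = 2

GCD = 2, x = -36, y = 61


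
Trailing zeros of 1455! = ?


floor(1455/5) = 291
floor(1455/25) = 58
floor(1455/125) = 11
floor(1455/625) = 2
Total = 362

362 trailing zeros


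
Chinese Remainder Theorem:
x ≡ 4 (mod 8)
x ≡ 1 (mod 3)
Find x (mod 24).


M = 8*3 = 24
M1 = M/8 = 3, M2 = M/3 = 8
M1^(-1) mod 8 = 3, M2^(-1) mod 3 = 2
x = 4*3*3 + 1*8*2 = 52
52 mod 24 = 4
Check: 4 mod 8 = 4 ✓, 4 mod 3 = 1 ✓

x ≡ 4 (mod 24)


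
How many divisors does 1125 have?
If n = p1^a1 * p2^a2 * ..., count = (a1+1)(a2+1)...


1125 = 3^2 × 5^3
d(1125) = (2+1) × (3+1) = 12

12 divisors


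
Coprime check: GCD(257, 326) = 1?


Euclidean algorithm:
326 = 1 * 257 + 69
257 = 3 * 69 + 50
69 = 1 * 50 + 19
50 = 2 * 19 + 12
19 = 1 * 12 + 7
12 = 1 * 7 + 5
7 = 1 * 5 + 2
5 = 2 * 2 + 1
2 = 2 * 1 + 0
GCD(257, 326) = 1

Yes, coprime (GCD = 1)


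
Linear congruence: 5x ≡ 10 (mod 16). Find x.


GCD(5, 16) = 1, unique solution
a^(-1) mod 16 = 13
x = 13 * 10 mod 16 = 2

x ≡ 2 (mod 16)


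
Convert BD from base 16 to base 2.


BD (base 16) = 189 (decimal)
189 (decimal) = 10111101 (base 2)


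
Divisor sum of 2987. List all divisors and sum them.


Divisors of 2987: 1, 29, 103, 2987
Sum = 1 + 29 + 103 + 2987 = 3120

σ(2987) = 3120


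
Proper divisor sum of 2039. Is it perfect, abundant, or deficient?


Proper divisors: 1
Sum = 1 = 1
1 < 2039 → deficient

s(2039) = 1 (deficient)


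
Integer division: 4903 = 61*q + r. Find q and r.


4903 = 61 * 80 + 23
Check: 4880 + 23 = 4903

q = 80, r = 23


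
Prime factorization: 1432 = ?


1432 / 2 = 716
716 / 2 = 358
358 / 2 = 179
179 / 179 = 1
1432 = 2^3 × 179


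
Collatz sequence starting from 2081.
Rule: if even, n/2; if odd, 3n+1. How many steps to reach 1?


2081 → 6244 → 3122 → 1561 → 4684 → 2342 → 1171 → 3514 → 1757 → 5272 → 2636 → 1318 → 659 → 1978 → 989 → 2968 → 1484 → 742 → 371 → 1114 → 557 → 1672 → 836 → 418 → 209 → 628 → 314 → 157 → 472 → 236 → 118 → 59 → 178 → 89 → 268 → 134 → 67 → 202 → 101 → 304 → 152 → 76 → 38 → 19 → 58 → 29 → 88 → 44 → 22 → 11 → 34 → 17 → 52 → 26 → 13 → 40 → 20 → 10 → 5 → 16 → 8 → 4 → 2 → 1
Total steps = 63

63 steps


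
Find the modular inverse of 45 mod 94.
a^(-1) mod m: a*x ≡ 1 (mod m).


Use the extended Euclidean algorithm on (94, 45); each row r = 94*s + 45*t:
r=94, s=1, t=0
r=45, s=0, t=1
q=2: r=4, s=1, t=-2   [94*(1) + 45*(-2) = 4]
q=11: r=1, s=-11, t=23   [94*(-11) + 45*(23) = 1]
q=4: r=0, s=45, t=-94   [94*(45) + 45*(-94) = 0]
GCD = 1 with t = 23, so 45*(23) ≡ 1 (mod 94)
Inverse = 23 mod 94 = 23
Check: 45 * 23 = 1035 ≡ 1 (mod 94)

45^(-1) ≡ 23 (mod 94)


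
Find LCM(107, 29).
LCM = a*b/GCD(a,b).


GCD(107, 29) = 1
LCM = 107*29/1 = 3103/1 = 3103

LCM = 3103


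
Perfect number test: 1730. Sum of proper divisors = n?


Proper divisors of 1730: 1, 2, 5, 10, 173, 346, 865
Sum = 1 + 2 + 5 + 10 + 173 + 346 + 865 = 1402

No, 1730 is not perfect (1402 ≠ 1730)


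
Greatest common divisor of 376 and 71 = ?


376 = 5 * 71 + 21
71 = 3 * 21 + 8
21 = 2 * 8 + 5
8 = 1 * 5 + 3
5 = 1 * 3 + 2
3 = 1 * 2 + 1
2 = 2 * 1 + 0
GCD = 1


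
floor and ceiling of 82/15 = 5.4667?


82/15 = 5.4667
floor = 5
ceil = 6

floor = 5, ceil = 6


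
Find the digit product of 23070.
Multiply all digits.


2 × 3 × 0 × 7 × 0 = 0


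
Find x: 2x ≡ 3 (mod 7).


GCD(2, 7) = 1, unique solution
a^(-1) mod 7 = 4
x = 4 * 3 mod 7 = 5

x ≡ 5 (mod 7)


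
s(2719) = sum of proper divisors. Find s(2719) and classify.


Proper divisors: 1
Sum = 1 = 1
1 < 2719 → deficient

s(2719) = 1 (deficient)


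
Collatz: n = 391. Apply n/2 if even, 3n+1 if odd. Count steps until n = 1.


391 → 1174 → 587 → 1762 → 881 → 2644 → 1322 → 661 → 1984 → 992 → 496 → 248 → 124 → 62 → 31 → 94 → 47 → 142 → 71 → 214 → 107 → 322 → 161 → 484 → 242 → 121 → 364 → 182 → 91 → 274 → 137 → 412 → 206 → 103 → 310 → 155 → 466 → 233 → 700 → 350 → 175 → 526 → 263 → 790 → 395 → 1186 → 593 → 1780 → 890 → 445 → 1336 → 668 → 334 → 167 → 502 → 251 → 754 → 377 → 1132 → 566 → 283 → 850 → 425 → 1276 → 638 → 319 → 958 → 479 → 1438 → 719 → 2158 → 1079 → 3238 → 1619 → 4858 → 2429 → 7288 → 3644 → 1822 → 911 → 2734 → 1367 → 4102 → 2051 → 6154 → 3077 → 9232 → 4616 → 2308 → 1154 → 577 → 1732 → 866 → 433 → 1300 → 650 → 325 → 976 → 488 → 244 → 122 → 61 → 184 → 92 → 46 → 23 → 70 → 35 → 106 → 53 → 160 → 80 → 40 → 20 → 10 → 5 → 16 → 8 → 4 → 2 → 1
Total steps = 120

120 steps


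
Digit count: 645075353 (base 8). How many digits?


645075353 in base 8 = 4634610631
Number of digits = 10

10 digits (base 8)


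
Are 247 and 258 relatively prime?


Euclidean algorithm:
258 = 1 * 247 + 11
247 = 22 * 11 + 5
11 = 2 * 5 + 1
5 = 5 * 1 + 0
GCD(247, 258) = 1

Yes, coprime (GCD = 1)


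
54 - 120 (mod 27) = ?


54 - 120 = -66
-66 mod 27 = 15


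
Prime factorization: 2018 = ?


2018 / 2 = 1009
1009 / 1009 = 1
2018 = 2 × 1009


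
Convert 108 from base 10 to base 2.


108 (base 10) = 108 (decimal)
108 (decimal) = 1101100 (base 2)


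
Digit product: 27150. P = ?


2 × 7 × 1 × 5 × 0 = 0


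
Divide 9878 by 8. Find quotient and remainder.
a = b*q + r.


9878 = 8 * 1234 + 6
Check: 9872 + 6 = 9878

q = 1234, r = 6


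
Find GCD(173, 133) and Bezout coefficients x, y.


Tabular extended Euclidean (each row: r = 173*s + 133*t):
r=173, s=1, t=0
r=133, s=0, t=1
q=1: r=40, s=1, t=-1   [173*(1) + 133*(-1) = 40]
q=3: r=13, s=-3, t=4   [173*(-3) + 133*(4) = 13]
q=3: r=1, s=10, t=-13   [173*(10) + 133*(-13) = 1]
q=13: r=0, s=-133, t=173   [173*(-133) + 133*(173) = 0]
GCD = 1; from the row with r=1: x=10, y=-13
Check: 173*(10) + 133*(-13) = 1730 - 1729 = 1

GCD = 1, x = 10, y = -13


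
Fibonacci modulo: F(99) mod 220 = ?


F(k) mod 220 for k=1..99:
1, 1, 2, 3, 5, 8, 13, 21, 34, 55, 89, 144, 13, 157, 170, 107, 57, 164, 1, 165, 166, 111, 57, 168, 5, 173, 178, 131, 89, 0, 89, 89, 178, 47, 5, 52, 57, 109, 166, 55, 1, 56, 57, 113, 170, 63, 13, 76, 89, 165, 34, 199, 13, 212, 5, 217, 2, 219, 1, 0, 1, 1, 2, 3, 5, 8, 13, 21, 34, 55, 89, 144, 13, 157, 170, 107, 57, 164, 1, 165, 166, 111, 57, 168, 5, 173, 178, 131, 89, 0, 89, 89, 178, 47, 5, 52, 57, 109, 166
F(99) mod 220 = 166


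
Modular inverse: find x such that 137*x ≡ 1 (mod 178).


Use the extended Euclidean algorithm on (178, 137); each row r = 178*s + 137*t:
r=178, s=1, t=0
r=137, s=0, t=1
q=1: r=41, s=1, t=-1   [178*(1) + 137*(-1) = 41]
q=3: r=14, s=-3, t=4   [178*(-3) + 137*(4) = 14]
q=2: r=13, s=7, t=-9   [178*(7) + 137*(-9) = 13]
q=1: r=1, s=-10, t=13   [178*(-10) + 137*(13) = 1]
q=13: r=0, s=137, t=-178   [178*(137) + 137*(-178) = 0]
GCD = 1 with t = 13, so 137*(13) ≡ 1 (mod 178)
Inverse = 13 mod 178 = 13
Check: 137 * 13 = 1781 ≡ 1 (mod 178)

137^(-1) ≡ 13 (mod 178)


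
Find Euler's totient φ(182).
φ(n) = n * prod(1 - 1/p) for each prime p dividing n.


182 = 2 × 7 × 13
Prime factors: 2, 7, 13
φ(182) = 182 × (1-1/2) × (1-1/7) × (1-1/13)
= 182 × 1/2 × 6/7 × 12/13 = 72

φ(182) = 72


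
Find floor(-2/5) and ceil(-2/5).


-2/5 = -0.4000
floor = -1
ceil = 0

floor = -1, ceil = 0


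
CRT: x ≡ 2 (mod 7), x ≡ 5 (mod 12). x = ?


M = 7*12 = 84
M1 = M/7 = 12, M2 = M/12 = 7
M1^(-1) mod 7 = 3, M2^(-1) mod 12 = 7
x = 2*12*3 + 5*7*7 = 317
317 mod 84 = 65
Check: 65 mod 7 = 2 ✓, 65 mod 12 = 5 ✓

x ≡ 65 (mod 84)


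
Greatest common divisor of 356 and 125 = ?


356 = 2 * 125 + 106
125 = 1 * 106 + 19
106 = 5 * 19 + 11
19 = 1 * 11 + 8
11 = 1 * 8 + 3
8 = 2 * 3 + 2
3 = 1 * 2 + 1
2 = 2 * 1 + 0
GCD = 1


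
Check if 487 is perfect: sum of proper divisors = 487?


Proper divisors of 487: 1
Sum = 1 = 1

No, 487 is not perfect (1 ≠ 487)


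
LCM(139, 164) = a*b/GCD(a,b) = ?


GCD(139, 164) = 1
LCM = 139*164/1 = 22796/1 = 22796

LCM = 22796


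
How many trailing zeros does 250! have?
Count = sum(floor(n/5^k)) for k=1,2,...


floor(250/5) = 50
floor(250/25) = 10
floor(250/125) = 2
Total = 62

62 trailing zeros


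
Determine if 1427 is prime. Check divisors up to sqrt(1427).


Check divisors up to sqrt(1427) = 37.7757
No divisors found.
1427 is prime.

Yes, 1427 is prime


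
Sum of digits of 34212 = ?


3 + 4 + 2 + 1 + 2 = 12


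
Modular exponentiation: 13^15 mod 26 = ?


13^1 mod 26 = 13
13^2 mod 26 = 13
13^3 mod 26 = 13
13^4 mod 26 = 13
13^5 mod 26 = 13
13^6 mod 26 = 13
13^7 mod 26 = 13
13^8 mod 26 = 13
13^9 mod 26 = 13
13^10 mod 26 = 13
13^11 mod 26 = 13
13^12 mod 26 = 13
13^13 mod 26 = 13
13^14 mod 26 = 13
13^15 mod 26 = 13


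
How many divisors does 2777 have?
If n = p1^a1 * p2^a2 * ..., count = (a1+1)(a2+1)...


2777 = 2777^1
d(2777) = (1+1) = 2

2 divisors


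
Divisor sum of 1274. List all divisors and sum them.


Divisors of 1274: 1, 2, 7, 13, 14, 26, 49, 91, 98, 182, 637, 1274
Sum = 1 + 2 + 7 + 13 + 14 + 26 + 49 + 91 + 98 + 182 + 637 + 1274 = 2394

σ(1274) = 2394


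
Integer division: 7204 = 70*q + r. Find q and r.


7204 = 70 * 102 + 64
Check: 7140 + 64 = 7204

q = 102, r = 64


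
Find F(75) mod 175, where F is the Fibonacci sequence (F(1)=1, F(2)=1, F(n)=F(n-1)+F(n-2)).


F(k) mod 175 for k=1..75:
1, 1, 2, 3, 5, 8, 13, 21, 34, 55, 89, 144, 58, 27, 85, 112, 22, 134, 156, 115, 96, 36, 132, 168, 125, 118, 68, 11, 79, 90, 169, 84, 78, 162, 65, 52, 117, 169, 111, 105, 41, 146, 12, 158, 170, 153, 148, 126, 99, 50, 149, 24, 173, 22, 20, 42, 62, 104, 166, 95, 86, 6, 92, 98, 15, 113, 128, 66, 19, 85, 104, 14, 118, 132, 75
F(75) mod 175 = 75


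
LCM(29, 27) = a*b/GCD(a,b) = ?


GCD(29, 27) = 1
LCM = 29*27/1 = 783/1 = 783

LCM = 783


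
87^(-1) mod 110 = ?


Use the extended Euclidean algorithm on (110, 87); each row r = 110*s + 87*t:
r=110, s=1, t=0
r=87, s=0, t=1
q=1: r=23, s=1, t=-1   [110*(1) + 87*(-1) = 23]
q=3: r=18, s=-3, t=4   [110*(-3) + 87*(4) = 18]
q=1: r=5, s=4, t=-5   [110*(4) + 87*(-5) = 5]
q=3: r=3, s=-15, t=19   [110*(-15) + 87*(19) = 3]
q=1: r=2, s=19, t=-24   [110*(19) + 87*(-24) = 2]
q=1: r=1, s=-34, t=43   [110*(-34) + 87*(43) = 1]
q=2: r=0, s=87, t=-110   [110*(87) + 87*(-110) = 0]
GCD = 1 with t = 43, so 87*(43) ≡ 1 (mod 110)
Inverse = 43 mod 110 = 43
Check: 87 * 43 = 3741 ≡ 1 (mod 110)

87^(-1) ≡ 43 (mod 110)


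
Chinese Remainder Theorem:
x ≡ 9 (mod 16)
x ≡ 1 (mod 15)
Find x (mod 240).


M = 16*15 = 240
M1 = M/16 = 15, M2 = M/15 = 16
M1^(-1) mod 16 = 15, M2^(-1) mod 15 = 1
x = 9*15*15 + 1*16*1 = 2041
2041 mod 240 = 121
Check: 121 mod 16 = 9 ✓, 121 mod 15 = 1 ✓

x ≡ 121 (mod 240)


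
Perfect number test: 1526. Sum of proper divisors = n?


Proper divisors of 1526: 1, 2, 7, 14, 109, 218, 763
Sum = 1 + 2 + 7 + 14 + 109 + 218 + 763 = 1114

No, 1526 is not perfect (1114 ≠ 1526)


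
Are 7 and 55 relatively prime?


Euclidean algorithm:
55 = 7 * 7 + 6
7 = 1 * 6 + 1
6 = 6 * 1 + 0
GCD(7, 55) = 1

Yes, coprime (GCD = 1)


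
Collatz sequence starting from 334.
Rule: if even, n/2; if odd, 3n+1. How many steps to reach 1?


334 → 167 → 502 → 251 → 754 → 377 → 1132 → 566 → 283 → 850 → 425 → 1276 → 638 → 319 → 958 → 479 → 1438 → 719 → 2158 → 1079 → 3238 → 1619 → 4858 → 2429 → 7288 → 3644 → 1822 → 911 → 2734 → 1367 → 4102 → 2051 → 6154 → 3077 → 9232 → 4616 → 2308 → 1154 → 577 → 1732 → 866 → 433 → 1300 → 650 → 325 → 976 → 488 → 244 → 122 → 61 → 184 → 92 → 46 → 23 → 70 → 35 → 106 → 53 → 160 → 80 → 40 → 20 → 10 → 5 → 16 → 8 → 4 → 2 → 1
Total steps = 68

68 steps


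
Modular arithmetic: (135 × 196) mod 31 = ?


135 × 196 = 26460
26460 mod 31 = 17


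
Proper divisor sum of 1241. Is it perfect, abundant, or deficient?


Proper divisors: 1, 17, 73
Sum = 1 + 17 + 73 = 91
91 < 1241 → deficient

s(1241) = 91 (deficient)


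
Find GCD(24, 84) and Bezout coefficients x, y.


Tabular extended Euclidean (each row: r = 24*s + 84*t):
r=24, s=1, t=0
r=84, s=0, t=1
q=0: r=24, s=1, t=0   [24*(1) + 84*(0) = 24]
q=3: r=12, s=-3, t=1   [24*(-3) + 84*(1) = 12]
q=2: r=0, s=7, t=-2   [24*(7) + 84*(-2) = 0]
GCD = 12; from the row with r=12: x=-3, y=1
Check: 24*(-3) + 84*(1) = -72 + 84 = 12

GCD = 12, x = -3, y = 1


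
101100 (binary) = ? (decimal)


101100 (base 2) = 44 (decimal)
44 (decimal) = 44 (base 10)


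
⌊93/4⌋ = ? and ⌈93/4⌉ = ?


93/4 = 23.2500
floor = 23
ceil = 24

floor = 23, ceil = 24


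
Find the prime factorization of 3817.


3817 / 11 = 347
347 / 347 = 1
3817 = 11 × 347


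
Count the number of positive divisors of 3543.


3543 = 3^1 × 1181^1
d(3543) = (1+1) × (1+1) = 4

4 divisors


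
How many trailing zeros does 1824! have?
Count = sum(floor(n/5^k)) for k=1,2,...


floor(1824/5) = 364
floor(1824/25) = 72
floor(1824/125) = 14
floor(1824/625) = 2
Total = 452

452 trailing zeros


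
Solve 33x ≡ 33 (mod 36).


GCD(33, 36) = 3 divides 33
Divide: 11x ≡ 11 (mod 12)
x ≡ 1 (mod 12)


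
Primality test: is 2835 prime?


2835 / 3 = 945 (exact division)
2835 is NOT prime.

No, 2835 is not prime


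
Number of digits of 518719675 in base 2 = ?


518719675 in base 2 = 11110111010110000100010111011
Number of digits = 29

29 digits (base 2)


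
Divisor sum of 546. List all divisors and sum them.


Divisors of 546: 1, 2, 3, 6, 7, 13, 14, 21, 26, 39, 42, 78, 91, 182, 273, 546
Sum = 1 + 2 + 3 + 6 + 7 + 13 + 14 + 21 + 26 + 39 + 42 + 78 + 91 + 182 + 273 + 546 = 1344

σ(546) = 1344


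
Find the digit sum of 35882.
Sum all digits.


3 + 5 + 8 + 8 + 2 = 26


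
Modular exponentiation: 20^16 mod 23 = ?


20^1 mod 23 = 20
20^2 mod 23 = 9
20^3 mod 23 = 19
20^4 mod 23 = 12
20^5 mod 23 = 10
20^6 mod 23 = 16
20^7 mod 23 = 21
20^8 mod 23 = 6
20^9 mod 23 = 5
20^10 mod 23 = 8
20^11 mod 23 = 22
20^12 mod 23 = 3
20^13 mod 23 = 14
20^14 mod 23 = 4
20^15 mod 23 = 11
20^16 mod 23 = 13


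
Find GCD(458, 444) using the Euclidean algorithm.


458 = 1 * 444 + 14
444 = 31 * 14 + 10
14 = 1 * 10 + 4
10 = 2 * 4 + 2
4 = 2 * 2 + 0
GCD = 2


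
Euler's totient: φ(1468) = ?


1468 = 2^2 × 367
Prime factors: 2, 367
φ(1468) = 1468 × (1-1/2) × (1-1/367)
= 1468 × 1/2 × 366/367 = 732

φ(1468) = 732


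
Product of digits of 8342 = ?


8 × 3 × 4 × 2 = 192


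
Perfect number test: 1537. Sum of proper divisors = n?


Proper divisors of 1537: 1, 29, 53
Sum = 1 + 29 + 53 = 83

No, 1537 is not perfect (83 ≠ 1537)


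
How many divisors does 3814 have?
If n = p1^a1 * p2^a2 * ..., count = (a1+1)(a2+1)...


3814 = 2^1 × 1907^1
d(3814) = (1+1) × (1+1) = 4

4 divisors


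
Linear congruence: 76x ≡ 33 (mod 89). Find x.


GCD(76, 89) = 1, unique solution
a^(-1) mod 89 = 41
x = 41 * 33 mod 89 = 18

x ≡ 18 (mod 89)


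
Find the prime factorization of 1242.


1242 / 2 = 621
621 / 3 = 207
207 / 3 = 69
69 / 3 = 23
23 / 23 = 1
1242 = 2 × 3^3 × 23


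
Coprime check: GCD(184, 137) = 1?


Euclidean algorithm:
184 = 1 * 137 + 47
137 = 2 * 47 + 43
47 = 1 * 43 + 4
43 = 10 * 4 + 3
4 = 1 * 3 + 1
3 = 3 * 1 + 0
GCD(184, 137) = 1

Yes, coprime (GCD = 1)


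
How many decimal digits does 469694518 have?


469694518 has 9 digits in base 10
floor(log10(469694518)) + 1 = floor(8.6718) + 1 = 9

9 digits (base 10)


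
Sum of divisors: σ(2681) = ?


Divisors of 2681: 1, 7, 383, 2681
Sum = 1 + 7 + 383 + 2681 = 3072

σ(2681) = 3072


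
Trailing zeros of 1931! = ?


floor(1931/5) = 386
floor(1931/25) = 77
floor(1931/125) = 15
floor(1931/625) = 3
Total = 481

481 trailing zeros


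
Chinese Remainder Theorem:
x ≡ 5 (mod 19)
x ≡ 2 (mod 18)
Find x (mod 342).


M = 19*18 = 342
M1 = M/19 = 18, M2 = M/18 = 19
M1^(-1) mod 19 = 18, M2^(-1) mod 18 = 1
x = 5*18*18 + 2*19*1 = 1658
1658 mod 342 = 290
Check: 290 mod 19 = 5 ✓, 290 mod 18 = 2 ✓

x ≡ 290 (mod 342)


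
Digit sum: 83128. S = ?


8 + 3 + 1 + 2 + 8 = 22


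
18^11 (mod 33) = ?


18^1 mod 33 = 18
18^2 mod 33 = 27
18^3 mod 33 = 24
18^4 mod 33 = 3
18^5 mod 33 = 21
18^6 mod 33 = 15
18^7 mod 33 = 6
18^8 mod 33 = 9
18^9 mod 33 = 30
18^10 mod 33 = 12
18^11 mod 33 = 18


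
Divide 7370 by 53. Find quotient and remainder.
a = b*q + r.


7370 = 53 * 139 + 3
Check: 7367 + 3 = 7370

q = 139, r = 3


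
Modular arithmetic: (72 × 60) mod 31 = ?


72 × 60 = 4320
4320 mod 31 = 11


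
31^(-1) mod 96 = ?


Use the extended Euclidean algorithm on (96, 31); each row r = 96*s + 31*t:
r=96, s=1, t=0
r=31, s=0, t=1
q=3: r=3, s=1, t=-3   [96*(1) + 31*(-3) = 3]
q=10: r=1, s=-10, t=31   [96*(-10) + 31*(31) = 1]
q=3: r=0, s=31, t=-96   [96*(31) + 31*(-96) = 0]
GCD = 1 with t = 31, so 31*(31) ≡ 1 (mod 96)
Inverse = 31 mod 96 = 31
Check: 31 * 31 = 961 ≡ 1 (mod 96)

31^(-1) ≡ 31 (mod 96)


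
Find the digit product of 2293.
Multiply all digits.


2 × 2 × 9 × 3 = 108


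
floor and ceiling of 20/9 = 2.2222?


20/9 = 2.2222
floor = 2
ceil = 3

floor = 2, ceil = 3


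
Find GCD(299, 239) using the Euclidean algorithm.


299 = 1 * 239 + 60
239 = 3 * 60 + 59
60 = 1 * 59 + 1
59 = 59 * 1 + 0
GCD = 1


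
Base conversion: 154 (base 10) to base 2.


154 (base 10) = 154 (decimal)
154 (decimal) = 10011010 (base 2)


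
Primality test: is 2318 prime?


2318 / 2 = 1159 (exact division)
2318 is NOT prime.

No, 2318 is not prime


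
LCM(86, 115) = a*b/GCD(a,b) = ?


GCD(86, 115) = 1
LCM = 86*115/1 = 9890/1 = 9890

LCM = 9890


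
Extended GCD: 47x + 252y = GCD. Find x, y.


Tabular extended Euclidean (each row: r = 47*s + 252*t):
r=47, s=1, t=0
r=252, s=0, t=1
q=0: r=47, s=1, t=0   [47*(1) + 252*(0) = 47]
q=5: r=17, s=-5, t=1   [47*(-5) + 252*(1) = 17]
q=2: r=13, s=11, t=-2   [47*(11) + 252*(-2) = 13]
q=1: r=4, s=-16, t=3   [47*(-16) + 252*(3) = 4]
q=3: r=1, s=59, t=-11   [47*(59) + 252*(-11) = 1]
q=4: r=0, s=-252, t=47   [47*(-252) + 252*(47) = 0]
GCD = 1; from the row with r=1: x=59, y=-11
Check: 47*(59) + 252*(-11) = 2773 - 2772 = 1

GCD = 1, x = 59, y = -11


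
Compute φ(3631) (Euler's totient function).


3631 = 3631
Prime factors: 3631
φ(3631) = 3631 × (1-1/3631)
= 3631 × 3630/3631 = 3630

φ(3631) = 3630


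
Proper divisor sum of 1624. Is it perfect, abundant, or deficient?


Proper divisors: 1, 2, 4, 7, 8, 14, 28, 29, 56, 58, 116, 203, 232, 406, 812
Sum = 1 + 2 + 4 + 7 + 8 + 14 + 28 + 29 + 56 + 58 + 116 + 203 + 232 + 406 + 812 = 1976
1976 > 1624 → abundant

s(1624) = 1976 (abundant)


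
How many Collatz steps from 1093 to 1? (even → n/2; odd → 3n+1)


1093 → 3280 → 1640 → 820 → 410 → 205 → 616 → 308 → 154 → 77 → 232 → 116 → 58 → 29 → 88 → 44 → 22 → 11 → 34 → 17 → 52 → 26 → 13 → 40 → 20 → 10 → 5 → 16 → 8 → 4 → 2 → 1
Total steps = 31

31 steps


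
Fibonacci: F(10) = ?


Sequence: 1, 1, 2, 3, 5, 8, 13, 21, 34, 55
F(10) = 55


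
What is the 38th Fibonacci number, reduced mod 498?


F(k) mod 498 for k=1..38:
1, 1, 2, 3, 5, 8, 13, 21, 34, 55, 89, 144, 233, 377, 112, 489, 103, 94, 197, 291, 488, 281, 271, 54, 325, 379, 206, 87, 293, 380, 175, 57, 232, 289, 23, 312, 335, 149
F(38) mod 498 = 149


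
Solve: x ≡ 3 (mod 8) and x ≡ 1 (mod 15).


M = 8*15 = 120
M1 = M/8 = 15, M2 = M/15 = 8
M1^(-1) mod 8 = 7, M2^(-1) mod 15 = 2
x = 3*15*7 + 1*8*2 = 331
331 mod 120 = 91
Check: 91 mod 8 = 3 ✓, 91 mod 15 = 1 ✓

x ≡ 91 (mod 120)


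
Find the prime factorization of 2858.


2858 / 2 = 1429
1429 / 1429 = 1
2858 = 2 × 1429


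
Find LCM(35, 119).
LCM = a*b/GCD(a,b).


GCD(35, 119) = 7
LCM = 35*119/7 = 4165/7 = 595

LCM = 595


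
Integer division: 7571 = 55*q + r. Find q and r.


7571 = 55 * 137 + 36
Check: 7535 + 36 = 7571

q = 137, r = 36


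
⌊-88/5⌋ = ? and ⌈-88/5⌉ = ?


-88/5 = -17.6000
floor = -18
ceil = -17

floor = -18, ceil = -17


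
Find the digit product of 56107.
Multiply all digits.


5 × 6 × 1 × 0 × 7 = 0


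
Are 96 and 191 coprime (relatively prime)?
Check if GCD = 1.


Euclidean algorithm:
191 = 1 * 96 + 95
96 = 1 * 95 + 1
95 = 95 * 1 + 0
GCD(96, 191) = 1

Yes, coprime (GCD = 1)


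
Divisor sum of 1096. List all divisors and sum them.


Divisors of 1096: 1, 2, 4, 8, 137, 274, 548, 1096
Sum = 1 + 2 + 4 + 8 + 137 + 274 + 548 + 1096 = 2070

σ(1096) = 2070


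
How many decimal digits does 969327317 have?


969327317 has 9 digits in base 10
floor(log10(969327317)) + 1 = floor(8.9865) + 1 = 9

9 digits (base 10)


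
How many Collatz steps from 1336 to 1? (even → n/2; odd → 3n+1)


1336 → 668 → 334 → 167 → 502 → 251 → 754 → 377 → 1132 → 566 → 283 → 850 → 425 → 1276 → 638 → 319 → 958 → 479 → 1438 → 719 → 2158 → 1079 → 3238 → 1619 → 4858 → 2429 → 7288 → 3644 → 1822 → 911 → 2734 → 1367 → 4102 → 2051 → 6154 → 3077 → 9232 → 4616 → 2308 → 1154 → 577 → 1732 → 866 → 433 → 1300 → 650 → 325 → 976 → 488 → 244 → 122 → 61 → 184 → 92 → 46 → 23 → 70 → 35 → 106 → 53 → 160 → 80 → 40 → 20 → 10 → 5 → 16 → 8 → 4 → 2 → 1
Total steps = 70

70 steps


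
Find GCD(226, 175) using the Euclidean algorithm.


226 = 1 * 175 + 51
175 = 3 * 51 + 22
51 = 2 * 22 + 7
22 = 3 * 7 + 1
7 = 7 * 1 + 0
GCD = 1


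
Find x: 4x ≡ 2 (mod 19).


GCD(4, 19) = 1, unique solution
a^(-1) mod 19 = 5
x = 5 * 2 mod 19 = 10

x ≡ 10 (mod 19)


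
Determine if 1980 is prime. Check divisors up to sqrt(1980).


1980 / 2 = 990 (exact division)
1980 is NOT prime.

No, 1980 is not prime


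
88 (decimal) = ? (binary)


88 (base 10) = 88 (decimal)
88 (decimal) = 1011000 (base 2)


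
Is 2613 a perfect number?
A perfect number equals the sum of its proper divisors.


Proper divisors of 2613: 1, 3, 13, 39, 67, 201, 871
Sum = 1 + 3 + 13 + 39 + 67 + 201 + 871 = 1195

No, 2613 is not perfect (1195 ≠ 2613)


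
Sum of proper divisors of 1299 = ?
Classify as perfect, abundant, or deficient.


Proper divisors: 1, 3, 433
Sum = 1 + 3 + 433 = 437
437 < 1299 → deficient

s(1299) = 437 (deficient)


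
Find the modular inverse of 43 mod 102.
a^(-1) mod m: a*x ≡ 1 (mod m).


Use the extended Euclidean algorithm on (102, 43); each row r = 102*s + 43*t:
r=102, s=1, t=0
r=43, s=0, t=1
q=2: r=16, s=1, t=-2   [102*(1) + 43*(-2) = 16]
q=2: r=11, s=-2, t=5   [102*(-2) + 43*(5) = 11]
q=1: r=5, s=3, t=-7   [102*(3) + 43*(-7) = 5]
q=2: r=1, s=-8, t=19   [102*(-8) + 43*(19) = 1]
q=5: r=0, s=43, t=-102   [102*(43) + 43*(-102) = 0]
GCD = 1 with t = 19, so 43*(19) ≡ 1 (mod 102)
Inverse = 19 mod 102 = 19
Check: 43 * 19 = 817 ≡ 1 (mod 102)

43^(-1) ≡ 19 (mod 102)


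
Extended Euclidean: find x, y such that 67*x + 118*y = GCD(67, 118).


Tabular extended Euclidean (each row: r = 67*s + 118*t):
r=67, s=1, t=0
r=118, s=0, t=1
q=0: r=67, s=1, t=0   [67*(1) + 118*(0) = 67]
q=1: r=51, s=-1, t=1   [67*(-1) + 118*(1) = 51]
q=1: r=16, s=2, t=-1   [67*(2) + 118*(-1) = 16]
q=3: r=3, s=-7, t=4   [67*(-7) + 118*(4) = 3]
q=5: r=1, s=37, t=-21   [67*(37) + 118*(-21) = 1]
q=3: r=0, s=-118, t=67   [67*(-118) + 118*(67) = 0]
GCD = 1; from the row with r=1: x=37, y=-21
Check: 67*(37) + 118*(-21) = 2479 - 2478 = 1

GCD = 1, x = 37, y = -21


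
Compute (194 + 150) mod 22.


194 + 150 = 344
344 mod 22 = 14


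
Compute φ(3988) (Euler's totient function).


3988 = 2^2 × 997
Prime factors: 2, 997
φ(3988) = 3988 × (1-1/2) × (1-1/997)
= 3988 × 1/2 × 996/997 = 1992

φ(3988) = 1992


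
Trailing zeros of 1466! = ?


floor(1466/5) = 293
floor(1466/25) = 58
floor(1466/125) = 11
floor(1466/625) = 2
Total = 364

364 trailing zeros


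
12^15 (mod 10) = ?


12^1 mod 10 = 2
12^2 mod 10 = 4
12^3 mod 10 = 8
12^4 mod 10 = 6
12^5 mod 10 = 2
12^6 mod 10 = 4
12^7 mod 10 = 8
12^8 mod 10 = 6
12^9 mod 10 = 2
12^10 mod 10 = 4
12^11 mod 10 = 8
12^12 mod 10 = 6
12^13 mod 10 = 2
12^14 mod 10 = 4
12^15 mod 10 = 8


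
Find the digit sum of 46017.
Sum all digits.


4 + 6 + 0 + 1 + 7 = 18


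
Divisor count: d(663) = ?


663 = 3^1 × 13^1 × 17^1
d(663) = (1+1) × (1+1) × (1+1) = 8

8 divisors


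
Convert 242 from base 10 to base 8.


242 (base 10) = 242 (decimal)
242 (decimal) = 362 (base 8)


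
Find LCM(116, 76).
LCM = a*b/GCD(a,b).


GCD(116, 76) = 4
LCM = 116*76/4 = 8816/4 = 2204

LCM = 2204


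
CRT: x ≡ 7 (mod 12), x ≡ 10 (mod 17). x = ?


M = 12*17 = 204
M1 = M/12 = 17, M2 = M/17 = 12
M1^(-1) mod 12 = 5, M2^(-1) mod 17 = 10
x = 7*17*5 + 10*12*10 = 1795
1795 mod 204 = 163
Check: 163 mod 12 = 7 ✓, 163 mod 17 = 10 ✓

x ≡ 163 (mod 204)


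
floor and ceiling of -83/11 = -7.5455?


-83/11 = -7.5455
floor = -8
ceil = -7

floor = -8, ceil = -7


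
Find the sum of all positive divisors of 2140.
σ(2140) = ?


Divisors of 2140: 1, 2, 4, 5, 10, 20, 107, 214, 428, 535, 1070, 2140
Sum = 1 + 2 + 4 + 5 + 10 + 20 + 107 + 214 + 428 + 535 + 1070 + 2140 = 4536

σ(2140) = 4536


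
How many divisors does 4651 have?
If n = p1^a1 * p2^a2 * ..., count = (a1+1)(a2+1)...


4651 = 4651^1
d(4651) = (1+1) = 2

2 divisors


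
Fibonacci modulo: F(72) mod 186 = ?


F(k) mod 186 for k=1..72:
1, 1, 2, 3, 5, 8, 13, 21, 34, 55, 89, 144, 47, 5, 52, 57, 109, 166, 89, 69, 158, 41, 13, 54, 67, 121, 2, 123, 125, 62, 1, 63, 64, 127, 5, 132, 137, 83, 34, 117, 151, 82, 47, 129, 176, 119, 109, 42, 151, 7, 158, 165, 137, 116, 67, 183, 64, 61, 125, 0, 125, 125, 64, 3, 67, 70, 137, 21, 158, 179, 151, 144
F(72) mod 186 = 144


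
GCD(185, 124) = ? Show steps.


185 = 1 * 124 + 61
124 = 2 * 61 + 2
61 = 30 * 2 + 1
2 = 2 * 1 + 0
GCD = 1


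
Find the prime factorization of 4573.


4573 / 17 = 269
269 / 269 = 1
4573 = 17 × 269


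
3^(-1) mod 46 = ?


Use the extended Euclidean algorithm on (46, 3); each row r = 46*s + 3*t:
r=46, s=1, t=0
r=3, s=0, t=1
q=15: r=1, s=1, t=-15   [46*(1) + 3*(-15) = 1]
q=3: r=0, s=-3, t=46   [46*(-3) + 3*(46) = 0]
GCD = 1 with t = -15, so 3*(-15) ≡ 1 (mod 46)
Inverse = -15 mod 46 = 31
Check: 3 * 31 = 93 ≡ 1 (mod 46)

3^(-1) ≡ 31 (mod 46)


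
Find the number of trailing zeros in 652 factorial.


floor(652/5) = 130
floor(652/25) = 26
floor(652/125) = 5
floor(652/625) = 1
Total = 162

162 trailing zeros


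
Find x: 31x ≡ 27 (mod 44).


GCD(31, 44) = 1, unique solution
a^(-1) mod 44 = 27
x = 27 * 27 mod 44 = 25

x ≡ 25 (mod 44)


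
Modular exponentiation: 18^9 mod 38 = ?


18^1 mod 38 = 18
18^2 mod 38 = 20
18^3 mod 38 = 18
18^4 mod 38 = 20
18^5 mod 38 = 18
18^6 mod 38 = 20
18^7 mod 38 = 18
18^8 mod 38 = 20
18^9 mod 38 = 18


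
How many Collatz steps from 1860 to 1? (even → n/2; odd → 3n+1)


1860 → 930 → 465 → 1396 → 698 → 349 → 1048 → 524 → 262 → 131 → 394 → 197 → 592 → 296 → 148 → 74 → 37 → 112 → 56 → 28 → 14 → 7 → 22 → 11 → 34 → 17 → 52 → 26 → 13 → 40 → 20 → 10 → 5 → 16 → 8 → 4 → 2 → 1
Total steps = 37

37 steps


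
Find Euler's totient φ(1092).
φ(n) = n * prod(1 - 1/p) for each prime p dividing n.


1092 = 2^2 × 3 × 7 × 13
Prime factors: 2, 3, 7, 13
φ(1092) = 1092 × (1-1/2) × (1-1/3) × (1-1/7) × (1-1/13)
= 1092 × 1/2 × 2/3 × 6/7 × 12/13 = 288

φ(1092) = 288


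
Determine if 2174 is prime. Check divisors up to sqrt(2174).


2174 / 2 = 1087 (exact division)
2174 is NOT prime.

No, 2174 is not prime


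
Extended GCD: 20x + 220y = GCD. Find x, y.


Tabular extended Euclidean (each row: r = 20*s + 220*t):
r=20, s=1, t=0
r=220, s=0, t=1
q=0: r=20, s=1, t=0   [20*(1) + 220*(0) = 20]
q=11: r=0, s=-11, t=1   [20*(-11) + 220*(1) = 0]
GCD = 20; from the row with r=20: x=1, y=0
Check: 20*(1) + 220*(0) = 20 + 0 = 20

GCD = 20, x = 1, y = 0


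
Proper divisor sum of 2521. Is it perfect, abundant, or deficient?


Proper divisors: 1
Sum = 1 = 1
1 < 2521 → deficient

s(2521) = 1 (deficient)


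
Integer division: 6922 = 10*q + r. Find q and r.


6922 = 10 * 692 + 2
Check: 6920 + 2 = 6922

q = 692, r = 2


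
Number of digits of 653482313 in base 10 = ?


653482313 has 9 digits in base 10
floor(log10(653482313)) + 1 = floor(8.8152) + 1 = 9

9 digits (base 10)


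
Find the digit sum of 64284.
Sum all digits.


6 + 4 + 2 + 8 + 4 = 24


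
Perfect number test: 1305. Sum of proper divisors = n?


Proper divisors of 1305: 1, 3, 5, 9, 15, 29, 45, 87, 145, 261, 435
Sum = 1 + 3 + 5 + 9 + 15 + 29 + 45 + 87 + 145 + 261 + 435 = 1035

No, 1305 is not perfect (1035 ≠ 1305)


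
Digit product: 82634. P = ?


8 × 2 × 6 × 3 × 4 = 1152


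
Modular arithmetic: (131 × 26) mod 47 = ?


131 × 26 = 3406
3406 mod 47 = 22


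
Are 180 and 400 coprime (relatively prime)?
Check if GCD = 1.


Euclidean algorithm:
400 = 2 * 180 + 40
180 = 4 * 40 + 20
40 = 2 * 20 + 0
GCD(180, 400) = 20

No, not coprime (GCD = 20)


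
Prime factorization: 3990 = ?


3990 / 2 = 1995
1995 / 3 = 665
665 / 5 = 133
133 / 7 = 19
19 / 19 = 1
3990 = 2 × 3 × 5 × 7 × 19


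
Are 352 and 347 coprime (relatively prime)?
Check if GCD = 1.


Euclidean algorithm:
352 = 1 * 347 + 5
347 = 69 * 5 + 2
5 = 2 * 2 + 1
2 = 2 * 1 + 0
GCD(352, 347) = 1

Yes, coprime (GCD = 1)


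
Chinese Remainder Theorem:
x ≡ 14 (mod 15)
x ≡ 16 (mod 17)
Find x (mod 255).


M = 15*17 = 255
M1 = M/15 = 17, M2 = M/17 = 15
M1^(-1) mod 15 = 8, M2^(-1) mod 17 = 8
x = 14*17*8 + 16*15*8 = 3824
3824 mod 255 = 254
Check: 254 mod 15 = 14 ✓, 254 mod 17 = 16 ✓

x ≡ 254 (mod 255)


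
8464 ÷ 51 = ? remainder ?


8464 = 51 * 165 + 49
Check: 8415 + 49 = 8464

q = 165, r = 49


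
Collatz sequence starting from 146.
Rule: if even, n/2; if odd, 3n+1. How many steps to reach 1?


146 → 73 → 220 → 110 → 55 → 166 → 83 → 250 → 125 → 376 → 188 → 94 → 47 → 142 → 71 → 214 → 107 → 322 → 161 → 484 → 242 → 121 → 364 → 182 → 91 → 274 → 137 → 412 → 206 → 103 → 310 → 155 → 466 → 233 → 700 → 350 → 175 → 526 → 263 → 790 → 395 → 1186 → 593 → 1780 → 890 → 445 → 1336 → 668 → 334 → 167 → 502 → 251 → 754 → 377 → 1132 → 566 → 283 → 850 → 425 → 1276 → 638 → 319 → 958 → 479 → 1438 → 719 → 2158 → 1079 → 3238 → 1619 → 4858 → 2429 → 7288 → 3644 → 1822 → 911 → 2734 → 1367 → 4102 → 2051 → 6154 → 3077 → 9232 → 4616 → 2308 → 1154 → 577 → 1732 → 866 → 433 → 1300 → 650 → 325 → 976 → 488 → 244 → 122 → 61 → 184 → 92 → 46 → 23 → 70 → 35 → 106 → 53 → 160 → 80 → 40 → 20 → 10 → 5 → 16 → 8 → 4 → 2 → 1
Total steps = 116

116 steps
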